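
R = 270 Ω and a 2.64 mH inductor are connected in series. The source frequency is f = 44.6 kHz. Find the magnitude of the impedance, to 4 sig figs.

787.5 Ω

ω = 2πf = 280200 rad/s
X_L = ωL = 739.8 Ω
Z = 270.0 + j739.8 Ω
|Z| = √(270.0² + 739.8²) = 787.5 Ω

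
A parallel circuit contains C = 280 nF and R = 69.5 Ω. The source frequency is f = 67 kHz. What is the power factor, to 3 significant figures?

ω = 2πf = 421000 rad/s
X_C = 1/(ωC) = 8.48 Ω
Parallel: admittances add. Y = 1/R + jωC
Y = (0.0144 + j0.118) S
|Y| = 0.119 S → |Z| = 1/|Y| = 8.42 Ω, ∠Z = −∠Y = -83.0°
cos φ = cos(-83.0°) = 0.121

0.121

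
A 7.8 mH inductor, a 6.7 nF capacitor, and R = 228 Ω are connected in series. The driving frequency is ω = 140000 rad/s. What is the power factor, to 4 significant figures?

0.9936

X_L = ωL = 1092 Ω
X_C = 1/(ωC) = 1066 Ω
Net reactance X = X_L − X_C = 25.90 Ω
Z = 228.0 + j25.90 Ω
|Z| = √(228.0² + 25.90²) = 229.5 Ω
∠Z = arctan(25.90/228.0) = 6.481°
cos φ = cos(6.481°) = 0.9936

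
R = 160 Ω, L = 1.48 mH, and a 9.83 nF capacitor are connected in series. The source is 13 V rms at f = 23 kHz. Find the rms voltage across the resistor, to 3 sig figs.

4.03 V

ω = 2πf = 144500 rad/s
X_L = ωL = 214 Ω
X_C = 1/(ωC) = 704 Ω
Net reactance X = X_L − X_C = -490 Ω
Z = 160 − j490 Ω
|Z| = √(160² + 490²) = 516 Ω
I = V/|Z| = 25.2 mA
V_R = I·|Z_R| = 0.0252 × 160 = 4.03 V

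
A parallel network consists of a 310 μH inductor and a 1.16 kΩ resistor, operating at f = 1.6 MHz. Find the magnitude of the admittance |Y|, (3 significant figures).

ω = 2πf = 1.005e+07 rad/s
X_L = ωL = 3120 Ω
Parallel: admittances add. Y = 1/R + 1/(jωL)
Y = (0.000862 − j0.000321) S
|Y| = 0.000920 S → |Z| = 1/|Y| = 1090 Ω, ∠Z = −∠Y = 20.4°

920 μS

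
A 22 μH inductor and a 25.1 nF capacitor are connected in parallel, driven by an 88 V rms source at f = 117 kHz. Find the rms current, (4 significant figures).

ω = 2πf = 735100 rad/s
X_L = ωL = 16.17 Ω
X_C = 1/(ωC) = 54.20 Ω
Parallel: admittances add. Y = 1/(jωL) + jωC
Y = (0 − j0.04338) S
|Y| = 0.04338 S → |Z| = 1/|Y| = 23.05 Ω, ∠Z = −∠Y = 90.00°
I = V/|Z| = 88/23.05 = 3.817 A

3.817 A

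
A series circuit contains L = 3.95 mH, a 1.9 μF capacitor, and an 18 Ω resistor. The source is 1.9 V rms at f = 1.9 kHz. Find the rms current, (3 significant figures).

ω = 2πf = 11940 rad/s
X_L = ωL = 47.2 Ω
X_C = 1/(ωC) = 44.1 Ω
Net reactance X = X_L − X_C = 3.07 Ω
Z = 18.0 + j3.07 Ω
|Z| = √(18.0² + 3.07²) = 18.3 Ω
I = V/|Z| = 1.9/18.3 = 104 mA

104 mA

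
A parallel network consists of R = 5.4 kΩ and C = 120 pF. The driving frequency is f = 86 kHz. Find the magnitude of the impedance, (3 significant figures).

5100 Ω

ω = 2πf = 540400 rad/s
X_C = 1/(ωC) = 15400 Ω
Parallel: admittances add. Y = 1/R + jωC
Y = (0.000185 + j6.48e-05) S
|Y| = 0.000196 S → |Z| = 1/|Y| = 5100 Ω, ∠Z = −∠Y = -19.3°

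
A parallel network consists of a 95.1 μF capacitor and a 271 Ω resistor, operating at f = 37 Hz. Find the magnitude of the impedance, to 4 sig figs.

ω = 2πf = 232.5 rad/s
X_C = 1/(ωC) = 45.23 Ω
Parallel: admittances add. Y = 1/R + jωC
Y = (0.003690 + j0.02211) S
|Y| = 0.02241 S → |Z| = 1/|Y| = 44.61 Ω, ∠Z = −∠Y = -80.52°

44.61 Ω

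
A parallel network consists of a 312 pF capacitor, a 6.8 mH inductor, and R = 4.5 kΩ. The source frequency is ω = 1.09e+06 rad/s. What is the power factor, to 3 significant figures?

X_L = ωL = 7410 Ω
X_C = 1/(ωC) = 2940 Ω
Parallel: admittances add. Y = 1/R + 1/(jωL) + jωC
Y = (0.000222 + j0.000205) S
|Y| = 0.000302 S → |Z| = 1/|Y| = 3310 Ω, ∠Z = −∠Y = -42.7°
cos φ = cos(-42.7°) = 0.735

0.735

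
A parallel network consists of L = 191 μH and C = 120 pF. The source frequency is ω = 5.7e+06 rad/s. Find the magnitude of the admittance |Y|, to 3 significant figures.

235 μS

X_L = ωL = 1090 Ω
X_C = 1/(ωC) = 1460 Ω
Parallel: admittances add. Y = 1/(jωL) + jωC
Y = (0 − j0.000235) S
|Y| = 0.000235 S → |Z| = 1/|Y| = 4260 Ω, ∠Z = −∠Y = 90.0°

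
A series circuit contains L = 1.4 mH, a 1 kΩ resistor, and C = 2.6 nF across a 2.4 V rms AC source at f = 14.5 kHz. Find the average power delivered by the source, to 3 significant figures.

ω = 2πf = 91110 rad/s
X_L = ωL = 128 Ω
X_C = 1/(ωC) = 4220 Ω
Net reactance X = X_L − X_C = -4090 Ω
Z = 1000 − j4090 Ω
|Z| = √(1000² + 4090²) = 4210 Ω
∠Z = arctan(-4090/1000) = -76.3°
I = V/|Z| = 569 μA
P = VI cos φ = 2.4 × 0.000569 × cos(-76.3°) = 324 μW

324 μW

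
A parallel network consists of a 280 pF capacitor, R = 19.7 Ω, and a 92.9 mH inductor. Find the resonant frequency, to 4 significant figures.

ω₀ = 1/√(LC) = 1/√(0.0929 × 2.8e-10) = 196100 rad/s
f₀ = ω₀/(2π) = 31.21 kHz

31.21 kHz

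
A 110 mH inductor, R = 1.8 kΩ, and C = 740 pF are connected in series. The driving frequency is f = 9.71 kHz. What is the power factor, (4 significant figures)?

ω = 2πf = 61010 rad/s
X_L = ωL = 6711 Ω
X_C = 1/(ωC) = 22150 Ω
Net reactance X = X_L − X_C = -15440 Ω
Z = 1800 − j15440 Ω
|Z| = √(1800² + 15440²) = 15540 Ω
∠Z = arctan(-15440/1800) = -83.35°
cos φ = cos(-83.35°) = 0.1158

0.1158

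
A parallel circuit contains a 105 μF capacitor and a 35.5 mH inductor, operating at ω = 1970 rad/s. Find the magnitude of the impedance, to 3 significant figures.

5.19 Ω

X_L = ωL = 69.9 Ω
X_C = 1/(ωC) = 4.83 Ω
Parallel: admittances add. Y = 1/(jωL) + jωC
Y = (0 + j0.193) S
|Y| = 0.193 S → |Z| = 1/|Y| = 5.19 Ω, ∠Z = −∠Y = -90.0°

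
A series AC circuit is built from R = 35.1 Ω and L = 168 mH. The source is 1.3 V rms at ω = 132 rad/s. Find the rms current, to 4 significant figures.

31.31 mA

X_L = ωL = 22.18 Ω
Z = 35.10 + j22.18 Ω
|Z| = √(35.10² + 22.18²) = 41.52 Ω
I = V/|Z| = 1.3/41.52 = 31.31 mA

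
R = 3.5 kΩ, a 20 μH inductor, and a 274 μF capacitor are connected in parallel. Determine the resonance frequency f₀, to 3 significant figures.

ω₀ = 1/√(LC) = 1/√(2e-05 × 0.000274) = 13510 rad/s
f₀ = ω₀/(2π) = 2.15 kHz

2.15 kHz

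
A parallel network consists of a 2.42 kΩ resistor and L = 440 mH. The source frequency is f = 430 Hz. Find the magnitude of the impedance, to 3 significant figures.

1070 Ω

ω = 2πf = 2702 rad/s
X_L = ωL = 1190 Ω
Parallel: admittances add. Y = 1/R + 1/(jωL)
Y = (0.000413 − j0.000841) S
|Y| = 0.000937 S → |Z| = 1/|Y| = 1070 Ω, ∠Z = −∠Y = 63.8°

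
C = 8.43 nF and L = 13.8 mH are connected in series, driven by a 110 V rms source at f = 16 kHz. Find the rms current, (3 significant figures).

530 mA

ω = 2πf = 100500 rad/s
X_L = ωL = 1390 Ω
X_C = 1/(ωC) = 1180 Ω
Net reactance X = X_L − X_C = 207 Ω
Z = j207 Ω
|Z| = √(0² + 207²) = 207 Ω
I = V/|Z| = 110/207 = 530 mA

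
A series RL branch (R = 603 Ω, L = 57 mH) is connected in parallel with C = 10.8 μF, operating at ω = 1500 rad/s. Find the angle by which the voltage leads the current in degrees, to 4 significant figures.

X_L = ωL = 85.50 Ω
X_C = 1/(ωC) = 61.73 Ω
Branch 1 (R+jX_L): Z₁ = 603.0 + j85.50 Ω, |Z₁| = 609.0 Ω
Branch 2 (−jX_C): Z₂ = −j61.73 Ω
Parallel: Z = Z₁Z₂/(Z₁+Z₂), |Z| = 62.30 Ω, ∠Z = -84.19°

-84.19°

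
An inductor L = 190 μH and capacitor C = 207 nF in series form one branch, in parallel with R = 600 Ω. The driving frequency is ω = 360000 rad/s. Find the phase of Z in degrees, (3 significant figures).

X_L = ωL = 68.4 Ω
X_C = 1/(ωC) = 13.4 Ω
Branch 1: Z₁ = R = 600 Ω
Branch 2 (series LC): Z₂ = j(X_L − X_C) = j55.0 Ω
Parallel: Z = Z₁Z₂/(Z₁+Z₂), |Z| = 54.8 Ω, ∠Z = 84.8°

84.8°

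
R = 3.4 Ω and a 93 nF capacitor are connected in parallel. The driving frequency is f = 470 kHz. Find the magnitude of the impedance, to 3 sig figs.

2.49 Ω

ω = 2πf = 2.953e+06 rad/s
X_C = 1/(ωC) = 3.64 Ω
Parallel: admittances add. Y = 1/R + jωC
Y = (0.294 + j0.275) S
|Y| = 0.402 S → |Z| = 1/|Y| = 2.49 Ω, ∠Z = −∠Y = -43.0°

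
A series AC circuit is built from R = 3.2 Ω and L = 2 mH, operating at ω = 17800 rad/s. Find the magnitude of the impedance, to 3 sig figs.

35.7 Ω

X_L = ωL = 35.6 Ω
Z = 3.20 + j35.6 Ω
|Z| = √(3.20² + 35.6²) = 35.7 Ω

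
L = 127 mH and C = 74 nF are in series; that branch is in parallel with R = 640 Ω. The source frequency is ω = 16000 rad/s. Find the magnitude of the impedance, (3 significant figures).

563 Ω

X_L = ωL = 2030 Ω
X_C = 1/(ωC) = 845 Ω
Branch 1: Z₁ = R = 640 Ω
Branch 2 (series LC): Z₂ = j(X_L − X_C) = j1190 Ω
Parallel: Z = Z₁Z₂/(Z₁+Z₂), |Z| = 563 Ω, ∠Z = 28.3°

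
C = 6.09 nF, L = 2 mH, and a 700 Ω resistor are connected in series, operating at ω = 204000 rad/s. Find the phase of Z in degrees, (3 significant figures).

-29.6°

X_L = ωL = 408 Ω
X_C = 1/(ωC) = 805 Ω
Net reactance X = X_L − X_C = -397 Ω
Z = 700 − j397 Ω
|Z| = √(700² + 397²) = 805 Ω
∠Z = arctan(-397/700) = -29.6°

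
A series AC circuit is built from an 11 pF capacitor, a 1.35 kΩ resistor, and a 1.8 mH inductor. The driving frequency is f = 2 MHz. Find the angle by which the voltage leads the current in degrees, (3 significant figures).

ω = 2πf = 1.257e+07 rad/s
X_L = ωL = 22600 Ω
X_C = 1/(ωC) = 7230 Ω
Net reactance X = X_L − X_C = 15400 Ω
Z = 1350 + j15400 Ω
|Z| = √(1350² + 15400²) = 15400 Ω
∠Z = arctan(15400/1350) = 85.0°

85.0°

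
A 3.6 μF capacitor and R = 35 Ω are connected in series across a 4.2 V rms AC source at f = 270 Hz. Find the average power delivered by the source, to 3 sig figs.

ω = 2πf = 1696 rad/s
X_C = 1/(ωC) = 164 Ω
Z = 35.0 − j164 Ω
|Z| = √(35.0² + 164²) = 167 Ω
∠Z = arctan(-164/35.0) = -77.9°
I = V/|Z| = 25.1 mA
P = VI cos φ = 4.2 × 0.0251 × cos(-77.9°) = 22.0 mW

22.0 mW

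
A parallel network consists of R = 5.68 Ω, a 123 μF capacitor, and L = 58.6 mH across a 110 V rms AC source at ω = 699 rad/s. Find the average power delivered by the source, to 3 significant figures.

2.13 kW

X_L = ωL = 41.0 Ω
X_C = 1/(ωC) = 11.6 Ω
Parallel: admittances add. Y = 1/R + 1/(jωL) + jωC
Y = (0.176 + j0.0616) S
|Y| = 0.187 S → |Z| = 1/|Y| = 5.36 Ω, ∠Z = −∠Y = -19.3°
I = V/|Z| = 20.5 A
P = VI cos φ = 110 × 20.5 × cos(-19.3°) = 2.13 kW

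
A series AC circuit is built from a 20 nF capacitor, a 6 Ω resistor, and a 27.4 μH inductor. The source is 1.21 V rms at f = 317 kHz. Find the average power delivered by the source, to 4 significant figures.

ω = 2πf = 1.992e+06 rad/s
X_L = ωL = 54.57 Ω
X_C = 1/(ωC) = 25.10 Ω
Net reactance X = X_L − X_C = 29.47 Ω
Z = 6.000 + j29.47 Ω
|Z| = √(6.000² + 29.47²) = 30.08 Ω
∠Z = arctan(29.47/6.000) = 78.49°
I = V/|Z| = 40.23 mA
P = VI cos φ = 1.21 × 0.04023 × cos(78.49°) = 9.712 mW

9.712 mW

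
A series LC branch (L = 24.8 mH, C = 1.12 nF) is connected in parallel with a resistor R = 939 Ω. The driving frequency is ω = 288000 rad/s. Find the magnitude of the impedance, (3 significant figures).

915 Ω

X_L = ωL = 7140 Ω
X_C = 1/(ωC) = 3100 Ω
Branch 1: Z₁ = R = 939 Ω
Branch 2 (series LC): Z₂ = j(X_L − X_C) = j4040 Ω
Parallel: Z = Z₁Z₂/(Z₁+Z₂), |Z| = 915 Ω, ∠Z = 13.1°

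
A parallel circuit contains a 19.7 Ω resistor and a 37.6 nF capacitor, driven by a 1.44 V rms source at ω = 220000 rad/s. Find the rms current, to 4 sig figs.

74.06 mA

X_C = 1/(ωC) = 120.9 Ω
Parallel: admittances add. Y = 1/R + jωC
Y = (0.05076 + j0.008272) S
|Y| = 0.05143 S → |Z| = 1/|Y| = 19.44 Ω, ∠Z = −∠Y = -9.255°
I = V/|Z| = 1.44/19.44 = 74.06 mA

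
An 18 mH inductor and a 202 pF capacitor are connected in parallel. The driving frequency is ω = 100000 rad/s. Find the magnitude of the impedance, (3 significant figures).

X_L = ωL = 1800 Ω
X_C = 1/(ωC) = 49500 Ω
Parallel: admittances add. Y = 1/(jωL) + jωC
Y = (0 − j0.000535) S
|Y| = 0.000535 S → |Z| = 1/|Y| = 1870 Ω, ∠Z = −∠Y = 90.0°

1870 Ω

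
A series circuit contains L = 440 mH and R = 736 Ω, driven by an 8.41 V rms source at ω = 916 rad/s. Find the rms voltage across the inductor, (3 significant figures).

X_L = ωL = 403 Ω
Z = 736 + j403 Ω
|Z| = √(736² + 403²) = 839 Ω
I = V/|Z| = 10.0 mA
V_L = I·|Z_L| = 0.0100 × 403 = 4.04 V

4.04 V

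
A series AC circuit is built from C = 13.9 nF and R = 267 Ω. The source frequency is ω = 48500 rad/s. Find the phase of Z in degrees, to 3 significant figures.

-79.8°

X_C = 1/(ωC) = 1480 Ω
Z = 267 − j1480 Ω
|Z| = √(267² + 1480²) = 1510 Ω
∠Z = arctan(-1480/267) = -79.8°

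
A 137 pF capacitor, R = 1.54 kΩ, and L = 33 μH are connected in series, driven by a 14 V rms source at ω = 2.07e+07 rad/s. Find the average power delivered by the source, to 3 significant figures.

122 mW

X_L = ωL = 683 Ω
X_C = 1/(ωC) = 353 Ω
Net reactance X = X_L − X_C = 330 Ω
Z = 1540 + j330 Ω
|Z| = √(1540² + 330²) = 1580 Ω
∠Z = arctan(330/1540) = 12.1°
I = V/|Z| = 8.89 mA
P = VI cos φ = 14 × 0.00889 × cos(12.1°) = 122 mW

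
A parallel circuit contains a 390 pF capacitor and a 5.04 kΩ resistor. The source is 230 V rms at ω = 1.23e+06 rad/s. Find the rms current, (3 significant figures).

X_C = 1/(ωC) = 2080 Ω
Parallel: admittances add. Y = 1/R + jωC
Y = (0.000198 + j0.000480) S
|Y| = 0.000519 S → |Z| = 1/|Y| = 1930 Ω, ∠Z = −∠Y = -67.5°
I = V/|Z| = 230/1930 = 119 mA

119 mA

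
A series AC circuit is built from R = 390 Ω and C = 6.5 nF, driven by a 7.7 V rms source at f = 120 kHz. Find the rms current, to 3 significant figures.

17.5 mA

ω = 2πf = 754000 rad/s
X_C = 1/(ωC) = 204 Ω
Z = 390 − j204 Ω
|Z| = √(390² + 204²) = 440 Ω
I = V/|Z| = 7.7/440 = 17.5 mA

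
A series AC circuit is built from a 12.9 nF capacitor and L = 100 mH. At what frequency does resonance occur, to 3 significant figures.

4.43 kHz

ω₀ = 1/√(LC) = 1/√(0.1 × 1.29e-08) = 27840 rad/s
f₀ = ω₀/(2π) = 4.43 kHz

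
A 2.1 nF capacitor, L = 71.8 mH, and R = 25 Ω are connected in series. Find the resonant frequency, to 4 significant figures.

12.96 kHz

ω₀ = 1/√(LC) = 1/√(0.0718 × 2.1e-09) = 81440 rad/s
f₀ = ω₀/(2π) = 12.96 kHz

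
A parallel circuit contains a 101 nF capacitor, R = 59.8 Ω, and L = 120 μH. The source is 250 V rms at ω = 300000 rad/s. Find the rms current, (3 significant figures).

4.23 A

X_L = ωL = 36.0 Ω
X_C = 1/(ωC) = 33.0 Ω
Parallel: admittances add. Y = 1/R + 1/(jωL) + jωC
Y = (0.0167 + j0.00252) S
|Y| = 0.0169 S → |Z| = 1/|Y| = 59.1 Ω, ∠Z = −∠Y = -8.58°
I = V/|Z| = 250/59.1 = 4.23 A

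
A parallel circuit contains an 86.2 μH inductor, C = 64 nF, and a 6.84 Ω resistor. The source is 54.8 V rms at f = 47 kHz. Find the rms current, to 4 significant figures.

ω = 2πf = 295300 rad/s
X_L = ωL = 25.46 Ω
X_C = 1/(ωC) = 52.91 Ω
Parallel: admittances add. Y = 1/R + 1/(jωL) + jωC
Y = (0.1462 − j0.02038) S
|Y| = 0.1476 S → |Z| = 1/|Y| = 6.774 Ω, ∠Z = −∠Y = 7.937°
I = V/|Z| = 54.8/6.774 = 8.089 A

8.089 A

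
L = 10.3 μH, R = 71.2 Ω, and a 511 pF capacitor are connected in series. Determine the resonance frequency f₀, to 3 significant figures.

2.19 MHz

ω₀ = 1/√(LC) = 1/√(1.03e-05 × 5.11e-10) = 1.378e+07 rad/s
f₀ = ω₀/(2π) = 2.19 MHz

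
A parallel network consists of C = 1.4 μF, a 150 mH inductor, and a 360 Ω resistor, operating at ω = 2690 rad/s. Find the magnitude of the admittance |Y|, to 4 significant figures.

X_L = ωL = 403.5 Ω
X_C = 1/(ωC) = 265.5 Ω
Parallel: admittances add. Y = 1/R + 1/(jωL) + jωC
Y = (0.002778 + j0.001288) S
|Y| = 0.003062 S → |Z| = 1/|Y| = 326.6 Ω, ∠Z = −∠Y = -24.87°

3.062 mS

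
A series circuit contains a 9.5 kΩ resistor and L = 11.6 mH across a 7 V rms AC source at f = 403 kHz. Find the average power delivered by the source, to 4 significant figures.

488.5 μW

ω = 2πf = 2.532e+06 rad/s
X_L = ωL = 29370 Ω
Z = 9500 + j29370 Ω
|Z| = √(9500² + 29370²) = 30870 Ω
∠Z = arctan(29370/9500) = 72.08°
I = V/|Z| = 226.8 μA
P = VI cos φ = 7 × 0.0002268 × cos(72.08°) = 488.5 μW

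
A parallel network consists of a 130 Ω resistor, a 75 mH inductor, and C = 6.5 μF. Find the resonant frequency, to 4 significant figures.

227.9 Hz

ω₀ = 1/√(LC) = 1/√(0.075 × 6.5e-06) = 1432 rad/s
f₀ = ω₀/(2π) = 227.9 Hz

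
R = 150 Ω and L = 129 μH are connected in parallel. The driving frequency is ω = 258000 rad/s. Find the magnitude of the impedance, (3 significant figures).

X_L = ωL = 33.3 Ω
Parallel: admittances add. Y = 1/R + 1/(jωL)
Y = (0.00667 − j0.0300) S
|Y| = 0.0308 S → |Z| = 1/|Y| = 32.5 Ω, ∠Z = −∠Y = 77.5°

32.5 Ω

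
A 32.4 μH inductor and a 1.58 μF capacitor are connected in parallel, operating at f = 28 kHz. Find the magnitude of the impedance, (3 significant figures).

ω = 2πf = 175900 rad/s
X_L = ωL = 5.70 Ω
X_C = 1/(ωC) = 3.60 Ω
Parallel: admittances add. Y = 1/(jωL) + jωC
Y = (0 + j0.103) S
|Y| = 0.103 S → |Z| = 1/|Y| = 9.75 Ω, ∠Z = −∠Y = -90.0°

9.75 Ω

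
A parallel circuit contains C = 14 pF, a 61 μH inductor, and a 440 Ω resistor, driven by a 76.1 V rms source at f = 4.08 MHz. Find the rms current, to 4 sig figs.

ω = 2πf = 2.564e+07 rad/s
X_L = ωL = 1564 Ω
X_C = 1/(ωC) = 2786 Ω
Parallel: admittances add. Y = 1/R + 1/(jωL) + jωC
Y = (0.002273 − j0.0002806) S
|Y| = 0.002290 S → |Z| = 1/|Y| = 436.7 Ω, ∠Z = −∠Y = 7.038°
I = V/|Z| = 76.1/436.7 = 174.3 mA

174.3 mA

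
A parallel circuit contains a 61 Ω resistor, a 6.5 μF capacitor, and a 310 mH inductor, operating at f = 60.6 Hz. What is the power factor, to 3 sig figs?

ω = 2πf = 380.8 rad/s
X_L = ωL = 118 Ω
X_C = 1/(ωC) = 404 Ω
Parallel: admittances add. Y = 1/R + 1/(jωL) + jωC
Y = (0.0164 − j0.00600) S
|Y| = 0.0175 S → |Z| = 1/|Y| = 57.3 Ω, ∠Z = −∠Y = 20.1°
cos φ = cos(20.1°) = 0.939

0.939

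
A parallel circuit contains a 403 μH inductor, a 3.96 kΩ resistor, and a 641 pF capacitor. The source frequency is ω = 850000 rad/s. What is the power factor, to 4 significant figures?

X_L = ωL = 342.6 Ω
X_C = 1/(ωC) = 1835 Ω
Parallel: admittances add. Y = 1/R + 1/(jωL) + jωC
Y = (0.0002525 − j0.002374) S
|Y| = 0.002388 S → |Z| = 1/|Y| = 418.8 Ω, ∠Z = −∠Y = 83.93°
cos φ = cos(83.93°) = 0.1058

0.1058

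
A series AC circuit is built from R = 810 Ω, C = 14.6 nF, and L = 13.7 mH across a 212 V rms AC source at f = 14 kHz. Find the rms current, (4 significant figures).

231.6 mA

ω = 2πf = 87960 rad/s
X_L = ωL = 1205 Ω
X_C = 1/(ωC) = 778.6 Ω
Net reactance X = X_L − X_C = 426.5 Ω
Z = 810.0 + j426.5 Ω
|Z| = √(810.0² + 426.5²) = 915.4 Ω
I = V/|Z| = 212/915.4 = 231.6 mA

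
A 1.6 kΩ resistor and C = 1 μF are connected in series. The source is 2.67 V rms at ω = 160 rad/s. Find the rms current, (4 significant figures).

413.9 μA

X_C = 1/(ωC) = 6250 Ω
Z = 1600 − j6250 Ω
|Z| = √(1600² + 6250²) = 6452 Ω
I = V/|Z| = 2.67/6452 = 413.9 μA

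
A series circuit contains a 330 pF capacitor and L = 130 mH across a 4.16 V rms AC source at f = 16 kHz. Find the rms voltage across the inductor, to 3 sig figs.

ω = 2πf = 100500 rad/s
X_L = ωL = 13100 Ω
X_C = 1/(ωC) = 30100 Ω
Net reactance X = X_L − X_C = -17100 Ω
Z = − j17100 Ω
|Z| = √(0² + 17100²) = 17100 Ω
I = V/|Z| = 244 μA
V_L = I·|Z_L| = 0.000244 × 13100 = 3.18 V

3.18 V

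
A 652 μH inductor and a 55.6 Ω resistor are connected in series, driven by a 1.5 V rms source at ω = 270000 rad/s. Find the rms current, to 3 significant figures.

8.13 mA

X_L = ωL = 176 Ω
Z = 55.6 + j176 Ω
|Z| = √(55.6² + 176²) = 185 Ω
I = V/|Z| = 1.5/185 = 8.13 mA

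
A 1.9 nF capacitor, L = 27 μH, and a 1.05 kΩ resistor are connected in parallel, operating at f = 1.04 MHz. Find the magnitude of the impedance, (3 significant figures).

147 Ω

ω = 2πf = 6.535e+06 rad/s
X_L = ωL = 176 Ω
X_C = 1/(ωC) = 80.5 Ω
Parallel: admittances add. Y = 1/R + 1/(jωL) + jωC
Y = (0.000952 + j0.00675) S
|Y| = 0.00681 S → |Z| = 1/|Y| = 147 Ω, ∠Z = −∠Y = -82.0°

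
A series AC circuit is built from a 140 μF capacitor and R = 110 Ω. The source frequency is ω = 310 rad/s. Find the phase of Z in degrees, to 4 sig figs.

X_C = 1/(ωC) = 23.04 Ω
Z = 110.0 − j23.04 Ω
|Z| = √(110.0² + 23.04²) = 112.4 Ω
∠Z = arctan(-23.04/110.0) = -11.83°

-11.83°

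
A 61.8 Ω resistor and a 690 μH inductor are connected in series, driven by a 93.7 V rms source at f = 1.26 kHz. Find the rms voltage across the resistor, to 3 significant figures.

93.3 V

ω = 2πf = 7917 rad/s
X_L = ωL = 5.46 Ω
Z = 61.8 + j5.46 Ω
|Z| = √(61.8² + 5.46²) = 62.0 Ω
I = V/|Z| = 1.51 A
V_R = I·|Z_R| = 1.51 × 61.8 = 93.3 V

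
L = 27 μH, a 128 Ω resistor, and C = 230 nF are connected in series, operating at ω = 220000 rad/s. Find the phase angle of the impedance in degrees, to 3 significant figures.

X_L = ωL = 5.94 Ω
X_C = 1/(ωC) = 19.8 Ω
Net reactance X = X_L − X_C = -13.8 Ω
Z = 128 − j13.8 Ω
|Z| = √(128² + 13.8²) = 129 Ω
∠Z = arctan(-13.8/128) = -6.16°

-6.16°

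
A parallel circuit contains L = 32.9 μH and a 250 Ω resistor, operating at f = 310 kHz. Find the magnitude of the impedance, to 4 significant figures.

ω = 2πf = 1.948e+06 rad/s
X_L = ωL = 64.08 Ω
Parallel: admittances add. Y = 1/R + 1/(jωL)
Y = (0.004000 − j0.01560) S
|Y| = 0.01611 S → |Z| = 1/|Y| = 62.08 Ω, ∠Z = −∠Y = 75.62°

62.08 Ω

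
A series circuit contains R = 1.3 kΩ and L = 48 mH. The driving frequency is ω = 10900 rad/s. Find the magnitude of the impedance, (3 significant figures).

X_L = ωL = 523 Ω
Z = 1300 + j523 Ω
|Z| = √(1300² + 523²) = 1400 Ω

1400 Ω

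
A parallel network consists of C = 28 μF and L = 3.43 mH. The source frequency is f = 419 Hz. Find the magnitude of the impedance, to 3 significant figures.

27.0 Ω

ω = 2πf = 2633 rad/s
X_L = ωL = 9.03 Ω
X_C = 1/(ωC) = 13.6 Ω
Parallel: admittances add. Y = 1/(jωL) + jωC
Y = (0 − j0.0370) S
|Y| = 0.0370 S → |Z| = 1/|Y| = 27.0 Ω, ∠Z = −∠Y = 90.0°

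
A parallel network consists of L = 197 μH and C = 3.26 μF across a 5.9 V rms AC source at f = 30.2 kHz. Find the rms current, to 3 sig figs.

3.49 A

ω = 2πf = 189800 rad/s
X_L = ωL = 37.4 Ω
X_C = 1/(ωC) = 1.62 Ω
Parallel: admittances add. Y = 1/(jωL) + jωC
Y = (0 + j0.592) S
|Y| = 0.592 S → |Z| = 1/|Y| = 1.69 Ω, ∠Z = −∠Y = -90.0°
I = V/|Z| = 5.9/1.69 = 3.49 A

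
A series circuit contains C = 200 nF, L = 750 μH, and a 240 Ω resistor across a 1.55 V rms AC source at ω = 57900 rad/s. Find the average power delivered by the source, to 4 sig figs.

X_L = ωL = 43.43 Ω
X_C = 1/(ωC) = 86.36 Ω
Net reactance X = X_L − X_C = -42.93 Ω
Z = 240.0 − j42.93 Ω
|Z| = √(240.0² + 42.93²) = 243.8 Ω
∠Z = arctan(-42.93/240.0) = -10.14°
I = V/|Z| = 6.357 mA
P = VI cos φ = 1.55 × 0.006357 × cos(-10.14°) = 9.700 mW

9.700 mW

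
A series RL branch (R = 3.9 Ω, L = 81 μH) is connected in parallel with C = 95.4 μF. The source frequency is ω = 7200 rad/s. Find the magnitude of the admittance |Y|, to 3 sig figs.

696 mS

X_L = ωL = 0.583 Ω
X_C = 1/(ωC) = 1.46 Ω
Branch 1 (R+jX_L): Z₁ = 3.90 + j0.583 Ω, |Z₁| = 3.94 Ω
Branch 2 (−jX_C): Z₂ = −j1.46 Ω
Parallel: Z = Z₁Z₂/(Z₁+Z₂), |Z| = 1.44 Ω, ∠Z = -68.9°
|Y| = 1/|Z| = 696 mS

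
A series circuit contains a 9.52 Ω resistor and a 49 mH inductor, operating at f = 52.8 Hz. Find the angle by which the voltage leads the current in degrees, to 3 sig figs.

59.6°

ω = 2πf = 331.8 rad/s
X_L = ωL = 16.3 Ω
Z = 9.52 + j16.3 Ω
|Z| = √(9.52² + 16.3²) = 18.8 Ω
∠Z = arctan(16.3/9.52) = 59.6°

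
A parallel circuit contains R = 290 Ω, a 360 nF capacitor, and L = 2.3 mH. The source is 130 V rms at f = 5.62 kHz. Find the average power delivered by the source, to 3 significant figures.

58.3 W

ω = 2πf = 35310 rad/s
X_L = ωL = 81.2 Ω
X_C = 1/(ωC) = 78.7 Ω
Parallel: admittances add. Y = 1/R + 1/(jωL) + jωC
Y = (0.00345 + j0.000399) S
|Y| = 0.00347 S → |Z| = 1/|Y| = 288 Ω, ∠Z = −∠Y = -6.61°
I = V/|Z| = 451 mA
P = VI cos φ = 130 × 0.451 × cos(-6.61°) = 58.3 W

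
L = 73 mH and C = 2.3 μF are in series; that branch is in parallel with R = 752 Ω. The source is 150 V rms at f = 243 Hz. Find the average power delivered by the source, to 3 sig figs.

ω = 2πf = 1527 rad/s
X_L = ωL = 111 Ω
X_C = 1/(ωC) = 285 Ω
Branch 1: Z₁ = R = 752 Ω
Branch 2 (series LC): Z₂ = j(X_L − X_C) = −j173 Ω
Parallel: Z = Z₁Z₂/(Z₁+Z₂), |Z| = 169 Ω, ∠Z = -77.0°
I = V/|Z| = 888 mA
P = VI cos φ = 150 × 0.888 × cos(-77.0°) = 29.9 W

29.9 W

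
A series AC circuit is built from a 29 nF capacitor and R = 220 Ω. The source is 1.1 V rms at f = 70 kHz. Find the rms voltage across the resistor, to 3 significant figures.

ω = 2πf = 439800 rad/s
X_C = 1/(ωC) = 78.4 Ω
Z = 220 − j78.4 Ω
|Z| = √(220² + 78.4²) = 234 Ω
I = V/|Z| = 4.71 mA
V_R = I·|Z_R| = 0.00471 × 220 = 1.04 V

1.04 V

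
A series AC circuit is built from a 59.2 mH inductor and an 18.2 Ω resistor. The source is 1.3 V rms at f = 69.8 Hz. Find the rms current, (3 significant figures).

41.0 mA

ω = 2πf = 438.6 rad/s
X_L = ωL = 26.0 Ω
Z = 18.2 + j26.0 Ω
|Z| = √(18.2² + 26.0²) = 31.7 Ω
I = V/|Z| = 1.3/31.7 = 41.0 mA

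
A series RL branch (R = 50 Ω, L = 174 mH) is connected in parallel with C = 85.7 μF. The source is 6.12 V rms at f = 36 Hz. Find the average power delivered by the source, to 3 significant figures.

463 mW

ω = 2πf = 226.2 rad/s
X_L = ωL = 39.4 Ω
X_C = 1/(ωC) = 51.6 Ω
Branch 1 (R+jX_L): Z₁ = 50.0 + j39.4 Ω, |Z₁| = 63.6 Ω
Branch 2 (−jX_C): Z₂ = −j51.6 Ω
Parallel: Z = Z₁Z₂/(Z₁+Z₂), |Z| = 63.8 Ω, ∠Z = -38.0°
I = V/|Z| = 96.0 mA
P = VI cos φ = 6.12 × 0.0960 × cos(-38.0°) = 463 mW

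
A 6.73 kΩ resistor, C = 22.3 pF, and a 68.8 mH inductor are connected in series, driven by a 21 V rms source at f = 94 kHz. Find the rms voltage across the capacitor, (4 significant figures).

ω = 2πf = 590600 rad/s
X_L = ωL = 40630 Ω
X_C = 1/(ωC) = 75930 Ω
Net reactance X = X_L − X_C = -35290 Ω
Z = 6730 − j35290 Ω
|Z| = √(6730² + 35290²) = 35930 Ω
I = V/|Z| = 584.5 μA
V_C = I·|Z_C| = 0.0005845 × 75930 = 44.38 V

44.38 V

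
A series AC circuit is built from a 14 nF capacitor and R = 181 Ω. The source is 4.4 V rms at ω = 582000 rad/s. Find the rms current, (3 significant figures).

X_C = 1/(ωC) = 123 Ω
Z = 181 − j123 Ω
|Z| = √(181² + 123²) = 219 Ω
I = V/|Z| = 4.4/219 = 20.1 mA

20.1 mA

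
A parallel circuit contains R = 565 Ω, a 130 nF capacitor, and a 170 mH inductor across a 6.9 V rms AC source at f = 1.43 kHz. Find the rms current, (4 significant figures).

12.72 mA

ω = 2πf = 8985 rad/s
X_L = ωL = 1527 Ω
X_C = 1/(ωC) = 856.1 Ω
Parallel: admittances add. Y = 1/R + 1/(jωL) + jωC
Y = (0.001770 + j0.0005134) S
|Y| = 0.001843 S → |Z| = 1/|Y| = 542.6 Ω, ∠Z = −∠Y = -16.17°
I = V/|Z| = 6.9/542.6 = 12.72 mA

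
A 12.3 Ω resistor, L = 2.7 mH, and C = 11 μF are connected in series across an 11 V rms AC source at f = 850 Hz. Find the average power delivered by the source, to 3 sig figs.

9.42 W

ω = 2πf = 5341 rad/s
X_L = ωL = 14.4 Ω
X_C = 1/(ωC) = 17.0 Ω
Net reactance X = X_L − X_C = -2.60 Ω
Z = 12.3 − j2.60 Ω
|Z| = √(12.3² + 2.60²) = 12.6 Ω
∠Z = arctan(-2.60/12.3) = -11.9°
I = V/|Z| = 875 mA
P = VI cos φ = 11 × 0.875 × cos(-11.9°) = 9.42 W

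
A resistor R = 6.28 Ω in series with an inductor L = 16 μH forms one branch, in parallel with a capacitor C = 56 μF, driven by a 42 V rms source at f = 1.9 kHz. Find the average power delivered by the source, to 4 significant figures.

ω = 2πf = 11940 rad/s
X_L = ωL = 0.1910 Ω
X_C = 1/(ωC) = 1.496 Ω
Branch 1 (R+jX_L): Z₁ = 6.280 + j0.1910 Ω, |Z₁| = 6.283 Ω
Branch 2 (−jX_C): Z₂ = −j1.496 Ω
Parallel: Z = Z₁Z₂/(Z₁+Z₂), |Z| = 1.465 Ω, ∠Z = -76.52°
I = V/|Z| = 28.66 A
P = VI cos φ = 42 × 28.66 × cos(-76.52°) = 280.6 W

280.6 W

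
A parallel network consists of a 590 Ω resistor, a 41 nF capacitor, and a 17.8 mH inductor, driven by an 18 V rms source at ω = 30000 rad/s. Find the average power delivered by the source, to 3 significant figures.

549 mW

X_L = ωL = 534 Ω
X_C = 1/(ωC) = 813 Ω
Parallel: admittances add. Y = 1/R + 1/(jωL) + jωC
Y = (0.00169 − j0.000643) S
|Y| = 0.00181 S → |Z| = 1/|Y| = 552 Ω, ∠Z = −∠Y = 20.8°
I = V/|Z| = 32.6 mA
P = VI cos φ = 18 × 0.0326 × cos(20.8°) = 549 mW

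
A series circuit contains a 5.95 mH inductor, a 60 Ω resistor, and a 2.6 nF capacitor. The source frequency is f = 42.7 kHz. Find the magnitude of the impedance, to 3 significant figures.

ω = 2πf = 268300 rad/s
X_L = ωL = 1600 Ω
X_C = 1/(ωC) = 1430 Ω
Net reactance X = X_L − X_C = 163 Ω
Z = 60.0 + j163 Ω
|Z| = √(60.0² + 163²) = 173 Ω

173 Ω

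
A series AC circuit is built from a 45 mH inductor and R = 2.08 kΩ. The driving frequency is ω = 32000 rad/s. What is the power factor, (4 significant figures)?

X_L = ωL = 1440 Ω
Z = 2080 + j1440 Ω
|Z| = √(2080² + 1440²) = 2530 Ω
∠Z = arctan(1440/2080) = 34.70°
cos φ = cos(34.70°) = 0.8222

0.8222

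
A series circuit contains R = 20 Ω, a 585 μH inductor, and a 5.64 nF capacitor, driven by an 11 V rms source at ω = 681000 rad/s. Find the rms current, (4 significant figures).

X_L = ωL = 398.4 Ω
X_C = 1/(ωC) = 260.4 Ω
Net reactance X = X_L − X_C = 138.0 Ω
Z = 20.00 + j138.0 Ω
|Z| = √(20.00² + 138.0²) = 139.5 Ω
I = V/|Z| = 11/139.5 = 78.87 mA

78.87 mA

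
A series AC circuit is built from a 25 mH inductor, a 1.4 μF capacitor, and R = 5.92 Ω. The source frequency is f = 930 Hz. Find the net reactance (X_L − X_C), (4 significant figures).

ω = 2πf = 5843 rad/s
X_L = ωL = 146.1 Ω
X_C = 1/(ωC) = 122.2 Ω
X = 146.1 − 122.2 = 23.85 Ω

23.85 Ω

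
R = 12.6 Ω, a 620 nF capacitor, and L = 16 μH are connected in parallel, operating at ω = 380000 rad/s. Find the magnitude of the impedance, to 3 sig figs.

X_L = ωL = 6.08 Ω
X_C = 1/(ωC) = 4.24 Ω
Parallel: admittances add. Y = 1/R + 1/(jωL) + jωC
Y = (0.0794 + j0.0711) S
|Y| = 0.107 S → |Z| = 1/|Y| = 9.38 Ω, ∠Z = −∠Y = -41.9°

9.38 Ω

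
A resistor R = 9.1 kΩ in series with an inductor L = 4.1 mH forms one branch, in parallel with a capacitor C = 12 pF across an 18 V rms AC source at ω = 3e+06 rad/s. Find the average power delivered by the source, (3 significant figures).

X_L = ωL = 12300 Ω
X_C = 1/(ωC) = 27800 Ω
Branch 1 (R+jX_L): Z₁ = 9100 + j12300 Ω, |Z₁| = 15300 Ω
Branch 2 (−jX_C): Z₂ = −j27800 Ω
Parallel: Z = Z₁Z₂/(Z₁+Z₂), |Z| = 23700 Ω, ∠Z = 23.1°
I = V/|Z| = 760 μA
P = VI cos φ = 18 × 0.000760 × cos(23.1°) = 12.6 mW

12.6 mW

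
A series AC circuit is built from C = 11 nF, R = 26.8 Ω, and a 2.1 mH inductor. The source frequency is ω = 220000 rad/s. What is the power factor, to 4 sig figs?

0.4815

X_L = ωL = 462.0 Ω
X_C = 1/(ωC) = 413.2 Ω
Net reactance X = X_L − X_C = 48.78 Ω
Z = 26.80 + j48.78 Ω
|Z| = √(26.80² + 48.78²) = 55.65 Ω
∠Z = arctan(48.78/26.80) = 61.21°
cos φ = cos(61.21°) = 0.4815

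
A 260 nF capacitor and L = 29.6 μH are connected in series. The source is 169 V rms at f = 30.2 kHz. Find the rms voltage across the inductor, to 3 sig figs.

ω = 2πf = 189800 rad/s
X_L = ωL = 5.62 Ω
X_C = 1/(ωC) = 20.3 Ω
Net reactance X = X_L − X_C = -14.7 Ω
Z = − j14.7 Ω
|Z| = √(0² + 14.7²) = 14.7 Ω
I = V/|Z| = 11.5 A
V_L = I·|Z_L| = 11.5 × 5.62 = 64.8 V

64.8 V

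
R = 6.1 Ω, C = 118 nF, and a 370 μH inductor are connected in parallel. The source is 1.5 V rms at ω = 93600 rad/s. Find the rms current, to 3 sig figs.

X_L = ωL = 34.6 Ω
X_C = 1/(ωC) = 90.5 Ω
Parallel: admittances add. Y = 1/R + 1/(jωL) + jωC
Y = (0.164 − j0.0178) S
|Y| = 0.165 S → |Z| = 1/|Y| = 6.06 Ω, ∠Z = −∠Y = 6.21°
I = V/|Z| = 1.5/6.06 = 247 mA

247 mA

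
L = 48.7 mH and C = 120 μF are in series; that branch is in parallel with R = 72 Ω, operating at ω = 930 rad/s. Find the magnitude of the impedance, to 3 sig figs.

32.4 Ω

X_L = ωL = 45.3 Ω
X_C = 1/(ωC) = 8.96 Ω
Branch 1: Z₁ = R = 72.0 Ω
Branch 2 (series LC): Z₂ = j(X_L − X_C) = j36.3 Ω
Parallel: Z = Z₁Z₂/(Z₁+Z₂), |Z| = 32.4 Ω, ∠Z = 63.2°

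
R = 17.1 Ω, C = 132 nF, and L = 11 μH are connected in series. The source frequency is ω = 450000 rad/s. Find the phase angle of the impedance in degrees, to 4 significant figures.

-34.80°

X_L = ωL = 4.950 Ω
X_C = 1/(ωC) = 16.84 Ω
Net reactance X = X_L − X_C = -11.89 Ω
Z = 17.10 − j11.89 Ω
|Z| = √(17.10² + 11.89²) = 20.82 Ω
∠Z = arctan(-11.89/17.10) = -34.80°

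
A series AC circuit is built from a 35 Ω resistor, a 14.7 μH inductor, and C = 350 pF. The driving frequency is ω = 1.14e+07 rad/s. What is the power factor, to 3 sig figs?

X_L = ωL = 168 Ω
X_C = 1/(ωC) = 251 Ω
Net reactance X = X_L − X_C = -83.0 Ω
Z = 35.0 − j83.0 Ω
|Z| = √(35.0² + 83.0²) = 90.1 Ω
∠Z = arctan(-83.0/35.0) = -67.1°
cos φ = cos(-67.1°) = 0.388

0.388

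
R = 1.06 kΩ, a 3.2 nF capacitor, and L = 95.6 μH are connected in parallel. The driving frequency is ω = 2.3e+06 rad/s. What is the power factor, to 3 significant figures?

0.318

X_L = ωL = 220 Ω
X_C = 1/(ωC) = 136 Ω
Parallel: admittances add. Y = 1/R + 1/(jωL) + jωC
Y = (0.000943 + j0.00281) S
|Y| = 0.00297 S → |Z| = 1/|Y| = 337 Ω, ∠Z = −∠Y = -71.5°
cos φ = cos(-71.5°) = 0.318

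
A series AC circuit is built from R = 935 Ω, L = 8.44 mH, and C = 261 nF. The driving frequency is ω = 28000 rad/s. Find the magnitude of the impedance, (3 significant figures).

X_L = ωL = 236 Ω
X_C = 1/(ωC) = 137 Ω
Net reactance X = X_L − X_C = 99.5 Ω
Z = 935 + j99.5 Ω
|Z| = √(935² + 99.5²) = 940 Ω

940 Ω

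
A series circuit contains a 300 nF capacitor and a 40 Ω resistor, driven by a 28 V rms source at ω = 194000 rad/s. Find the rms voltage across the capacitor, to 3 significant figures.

11.1 V

X_C = 1/(ωC) = 17.2 Ω
Z = 40.0 − j17.2 Ω
|Z| = √(40.0² + 17.2²) = 43.5 Ω
I = V/|Z| = 643 mA
V_C = I·|Z_C| = 0.643 × 17.2 = 11.1 V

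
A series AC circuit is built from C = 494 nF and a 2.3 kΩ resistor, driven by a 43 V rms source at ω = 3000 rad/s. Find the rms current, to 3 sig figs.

X_C = 1/(ωC) = 675 Ω
Z = 2300 − j675 Ω
|Z| = √(2300² + 675²) = 2400 Ω
I = V/|Z| = 43/2400 = 17.9 mA

17.9 mA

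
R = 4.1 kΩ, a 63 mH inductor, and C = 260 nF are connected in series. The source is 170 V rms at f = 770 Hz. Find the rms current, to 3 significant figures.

41.2 mA

ω = 2πf = 4838 rad/s
X_L = ωL = 305 Ω
X_C = 1/(ωC) = 795 Ω
Net reactance X = X_L − X_C = -490 Ω
Z = 4100 − j490 Ω
|Z| = √(4100² + 490²) = 4130 Ω
I = V/|Z| = 170/4130 = 41.2 mA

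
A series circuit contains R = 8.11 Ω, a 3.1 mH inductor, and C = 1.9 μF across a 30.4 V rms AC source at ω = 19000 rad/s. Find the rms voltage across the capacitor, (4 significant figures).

X_L = ωL = 58.90 Ω
X_C = 1/(ωC) = 27.70 Ω
Net reactance X = X_L − X_C = 31.20 Ω
Z = 8.110 + j31.20 Ω
|Z| = √(8.110² + 31.20²) = 32.24 Ω
I = V/|Z| = 943.0 mA
V_C = I·|Z_C| = 0.9430 × 27.70 = 26.12 V

26.12 V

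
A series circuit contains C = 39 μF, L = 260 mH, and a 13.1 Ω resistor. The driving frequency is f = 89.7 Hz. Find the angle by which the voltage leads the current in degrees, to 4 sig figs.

ω = 2πf = 563.6 rad/s
X_L = ωL = 146.5 Ω
X_C = 1/(ωC) = 45.49 Ω
Net reactance X = X_L − X_C = 101.0 Ω
Z = 13.10 + j101.0 Ω
|Z| = √(13.10² + 101.0²) = 101.9 Ω
∠Z = arctan(101.0/13.10) = 82.61°

82.61°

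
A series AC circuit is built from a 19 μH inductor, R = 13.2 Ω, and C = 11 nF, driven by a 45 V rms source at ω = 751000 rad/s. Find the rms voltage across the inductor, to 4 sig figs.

5.968 V

X_L = ωL = 14.27 Ω
X_C = 1/(ωC) = 121.1 Ω
Net reactance X = X_L − X_C = -106.8 Ω
Z = 13.20 − j106.8 Ω
|Z| = √(13.20² + 106.8²) = 107.6 Ω
I = V/|Z| = 418.2 mA
V_L = I·|Z_L| = 0.4182 × 14.27 = 5.968 V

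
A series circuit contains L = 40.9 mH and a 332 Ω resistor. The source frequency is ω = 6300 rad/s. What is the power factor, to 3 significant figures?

X_L = ωL = 258 Ω
Z = 332 + j258 Ω
|Z| = √(332² + 258²) = 420 Ω
∠Z = arctan(258/332) = 37.8°
cos φ = cos(37.8°) = 0.790

0.790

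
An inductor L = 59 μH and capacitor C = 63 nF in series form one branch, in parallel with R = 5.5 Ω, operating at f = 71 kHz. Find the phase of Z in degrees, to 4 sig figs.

-30.71°

ω = 2πf = 446100 rad/s
X_L = ωL = 26.32 Ω
X_C = 1/(ωC) = 35.58 Ω
Branch 1: Z₁ = R = 5.500 Ω
Branch 2 (series LC): Z₂ = j(X_L − X_C) = −j9.261 Ω
Parallel: Z = Z₁Z₂/(Z₁+Z₂), |Z| = 4.729 Ω, ∠Z = -30.71°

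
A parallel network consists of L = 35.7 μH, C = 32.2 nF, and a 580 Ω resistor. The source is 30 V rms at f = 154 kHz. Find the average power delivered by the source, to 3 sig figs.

ω = 2πf = 967600 rad/s
X_L = ωL = 34.5 Ω
X_C = 1/(ωC) = 32.1 Ω
Parallel: admittances add. Y = 1/R + 1/(jωL) + jωC
Y = (0.00172 + j0.00221) S
|Y| = 0.00280 S → |Z| = 1/|Y| = 357 Ω, ∠Z = −∠Y = -52.0°
I = V/|Z| = 84.0 mA
P = VI cos φ = 30 × 0.0840 × cos(-52.0°) = 1.55 W

1.55 W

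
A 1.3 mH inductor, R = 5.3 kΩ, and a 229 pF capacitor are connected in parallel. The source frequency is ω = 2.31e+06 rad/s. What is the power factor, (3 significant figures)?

X_L = ωL = 3000 Ω
X_C = 1/(ωC) = 1890 Ω
Parallel: admittances add. Y = 1/R + 1/(jωL) + jωC
Y = (0.000189 + j0.000196) S
|Y| = 0.000272 S → |Z| = 1/|Y| = 3680 Ω, ∠Z = −∠Y = -46.1°
cos φ = cos(-46.1°) = 0.694

0.694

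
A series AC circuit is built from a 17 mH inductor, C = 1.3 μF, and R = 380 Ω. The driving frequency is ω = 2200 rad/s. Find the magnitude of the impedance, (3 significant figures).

X_L = ωL = 37.4 Ω
X_C = 1/(ωC) = 350 Ω
Net reactance X = X_L − X_C = -312 Ω
Z = 380 − j312 Ω
|Z| = √(380² + 312²) = 492 Ω

492 Ω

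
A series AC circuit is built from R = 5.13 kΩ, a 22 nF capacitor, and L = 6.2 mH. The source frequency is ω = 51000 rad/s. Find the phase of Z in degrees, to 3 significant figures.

-6.40°

X_L = ωL = 316 Ω
X_C = 1/(ωC) = 891 Ω
Net reactance X = X_L − X_C = -575 Ω
Z = 5130 − j575 Ω
|Z| = √(5130² + 575²) = 5160 Ω
∠Z = arctan(-575/5130) = -6.40°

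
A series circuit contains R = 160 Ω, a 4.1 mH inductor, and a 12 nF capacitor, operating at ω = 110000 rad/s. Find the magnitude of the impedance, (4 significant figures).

345.8 Ω

X_L = ωL = 451.0 Ω
X_C = 1/(ωC) = 757.6 Ω
Net reactance X = X_L − X_C = -306.6 Ω
Z = 160.0 − j306.6 Ω
|Z| = √(160.0² + 306.6²) = 345.8 Ω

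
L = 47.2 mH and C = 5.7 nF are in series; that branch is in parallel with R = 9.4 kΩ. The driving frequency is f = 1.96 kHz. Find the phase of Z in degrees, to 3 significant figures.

ω = 2πf = 12320 rad/s
X_L = ωL = 581 Ω
X_C = 1/(ωC) = 14200 Ω
Branch 1: Z₁ = R = 9400 Ω
Branch 2 (series LC): Z₂ = j(X_L − X_C) = −j13700 Ω
Parallel: Z = Z₁Z₂/(Z₁+Z₂), |Z| = 7740 Ω, ∠Z = -34.5°

-34.5°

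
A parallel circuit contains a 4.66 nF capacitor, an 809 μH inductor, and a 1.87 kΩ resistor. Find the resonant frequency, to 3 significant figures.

82.0 kHz

ω₀ = 1/√(LC) = 1/√(0.000809 × 4.66e-09) = 515000 rad/s
f₀ = ω₀/(2π) = 82.0 kHz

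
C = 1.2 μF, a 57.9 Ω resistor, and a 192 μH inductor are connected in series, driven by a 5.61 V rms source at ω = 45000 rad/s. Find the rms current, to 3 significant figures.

95.5 mA

X_L = ωL = 8.64 Ω
X_C = 1/(ωC) = 18.5 Ω
Net reactance X = X_L − X_C = -9.88 Ω
Z = 57.9 − j9.88 Ω
|Z| = √(57.9² + 9.88²) = 58.7 Ω
I = V/|Z| = 5.61/58.7 = 95.5 mA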